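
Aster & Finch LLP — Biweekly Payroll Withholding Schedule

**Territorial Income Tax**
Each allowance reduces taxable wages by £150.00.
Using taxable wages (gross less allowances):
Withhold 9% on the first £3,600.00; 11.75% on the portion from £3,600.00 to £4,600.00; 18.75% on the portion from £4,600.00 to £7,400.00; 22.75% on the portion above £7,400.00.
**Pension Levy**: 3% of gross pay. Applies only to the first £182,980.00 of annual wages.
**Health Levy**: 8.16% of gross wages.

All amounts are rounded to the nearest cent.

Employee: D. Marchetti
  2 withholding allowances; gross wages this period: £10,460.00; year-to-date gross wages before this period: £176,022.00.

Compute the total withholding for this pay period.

£2,656.68

Territorial Income Tax: taxable = £10,460.00 − 2×£150.00 = £10,160.00
  £966.50 + 22.75% × (£10,160.00 − £7,400.00) = £966.50 + 22.75% × £2,760.00 = £1,594.40
Pension Levy: cap £182,980.00 − YTD £176,022.00 = £6,958.00 subject; 3% × £6,958.00 = £208.74
Health Levy: 8.16% × £10,460.00 = £853.54
Total: £1,594.40 + £208.74 + £853.54 = £2,656.68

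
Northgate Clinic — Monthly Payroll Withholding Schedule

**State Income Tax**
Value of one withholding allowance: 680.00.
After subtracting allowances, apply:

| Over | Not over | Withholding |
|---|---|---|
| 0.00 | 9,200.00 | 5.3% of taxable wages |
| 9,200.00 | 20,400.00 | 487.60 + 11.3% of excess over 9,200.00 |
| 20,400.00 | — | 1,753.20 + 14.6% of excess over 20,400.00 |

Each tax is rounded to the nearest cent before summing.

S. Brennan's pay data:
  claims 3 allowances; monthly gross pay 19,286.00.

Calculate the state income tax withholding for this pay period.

1,396.80

State Income Tax: taxable = 19,286.00 − 3×680.00 = 17,246.00
  487.60 + 11.3% × (17,246.00 − 9,200.00) = 487.60 + 11.3% × 8,046.00 = 1,396.80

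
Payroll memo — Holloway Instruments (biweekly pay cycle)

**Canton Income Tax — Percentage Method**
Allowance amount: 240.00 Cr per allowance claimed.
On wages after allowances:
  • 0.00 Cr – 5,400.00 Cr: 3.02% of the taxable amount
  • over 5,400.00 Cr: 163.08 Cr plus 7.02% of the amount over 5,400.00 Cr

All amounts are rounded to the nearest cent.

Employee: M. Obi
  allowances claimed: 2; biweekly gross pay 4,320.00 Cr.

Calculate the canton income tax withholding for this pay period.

115.97 Cr

Canton Income Tax: taxable = 4,320.00 Cr − 2×240.00 Cr = 3,840.00 Cr
  3.02% × 3,840.00 Cr = 115.97 Cr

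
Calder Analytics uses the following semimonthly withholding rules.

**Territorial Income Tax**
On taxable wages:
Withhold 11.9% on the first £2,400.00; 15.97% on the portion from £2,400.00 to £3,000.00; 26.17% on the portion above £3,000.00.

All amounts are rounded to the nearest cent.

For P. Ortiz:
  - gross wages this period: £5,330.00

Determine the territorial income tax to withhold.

£991.18

Territorial Income Tax: taxable = £5,330.00
  £381.42 + 26.17% × (£5,330.00 − £3,000.00) = £381.42 + 26.17% × £2,330.00 = £991.18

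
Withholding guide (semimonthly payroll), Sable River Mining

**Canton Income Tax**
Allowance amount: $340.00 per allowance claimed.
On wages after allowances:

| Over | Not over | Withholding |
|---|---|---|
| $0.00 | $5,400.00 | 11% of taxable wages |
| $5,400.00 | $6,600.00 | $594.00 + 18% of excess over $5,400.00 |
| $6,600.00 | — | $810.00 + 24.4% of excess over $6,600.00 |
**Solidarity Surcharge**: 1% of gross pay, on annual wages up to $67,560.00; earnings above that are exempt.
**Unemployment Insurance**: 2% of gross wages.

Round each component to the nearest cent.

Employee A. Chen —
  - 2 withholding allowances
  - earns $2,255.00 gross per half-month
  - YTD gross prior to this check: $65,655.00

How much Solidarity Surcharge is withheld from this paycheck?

Solidarity Surcharge: cap $67,560.00 − YTD $65,655.00 = $1,905.00 subject; 1% × $1,905.00 = $19.05

$19.05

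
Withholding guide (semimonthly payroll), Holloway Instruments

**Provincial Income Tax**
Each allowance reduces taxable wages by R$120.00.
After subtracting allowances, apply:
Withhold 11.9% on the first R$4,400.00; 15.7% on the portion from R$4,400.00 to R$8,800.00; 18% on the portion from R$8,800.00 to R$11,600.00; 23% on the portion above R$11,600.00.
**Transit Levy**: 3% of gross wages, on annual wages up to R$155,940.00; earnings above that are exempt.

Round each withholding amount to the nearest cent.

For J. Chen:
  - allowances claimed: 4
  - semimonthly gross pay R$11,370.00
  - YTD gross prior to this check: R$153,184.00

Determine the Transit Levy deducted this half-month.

R$82.68

Transit Levy: cap R$155,940.00 − YTD R$153,184.00 = R$2,756.00 subject; 3% × R$2,756.00 = R$82.68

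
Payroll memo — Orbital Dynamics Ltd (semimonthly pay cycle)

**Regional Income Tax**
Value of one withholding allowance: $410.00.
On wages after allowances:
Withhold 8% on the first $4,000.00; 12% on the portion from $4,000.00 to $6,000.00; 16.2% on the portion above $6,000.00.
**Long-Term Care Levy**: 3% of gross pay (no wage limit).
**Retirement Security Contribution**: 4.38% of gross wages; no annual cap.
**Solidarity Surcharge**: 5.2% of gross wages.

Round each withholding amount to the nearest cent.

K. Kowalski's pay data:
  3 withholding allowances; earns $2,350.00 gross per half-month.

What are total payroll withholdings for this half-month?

$385.23

Regional Income Tax: taxable = $2,350.00 − 3×$410.00 = $1,120.00
  8% × $1,120.00 = $89.60
Long-Term Care Levy: 3% × $2,350.00 = $70.50
Retirement Security Contribution: 4.38% × $2,350.00 = $102.93
Solidarity Surcharge: 5.2% × $2,350.00 = $122.20
Total: $89.60 + $70.50 + $102.93 + $122.20 = $385.23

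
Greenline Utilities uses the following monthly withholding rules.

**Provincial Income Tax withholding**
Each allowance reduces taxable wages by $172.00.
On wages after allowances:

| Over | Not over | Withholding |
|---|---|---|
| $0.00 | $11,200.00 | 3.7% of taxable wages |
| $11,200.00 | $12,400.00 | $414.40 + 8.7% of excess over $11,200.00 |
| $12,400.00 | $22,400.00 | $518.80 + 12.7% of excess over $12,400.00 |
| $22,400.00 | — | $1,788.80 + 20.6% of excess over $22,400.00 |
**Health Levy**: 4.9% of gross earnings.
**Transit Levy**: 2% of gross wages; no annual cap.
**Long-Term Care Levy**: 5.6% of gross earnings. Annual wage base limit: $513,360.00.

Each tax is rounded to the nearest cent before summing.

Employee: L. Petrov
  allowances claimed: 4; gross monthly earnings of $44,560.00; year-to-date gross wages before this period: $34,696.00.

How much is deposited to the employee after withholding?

$32,777.97

Provincial Income Tax: taxable = $44,560.00 − 4×$172.00 = $43,872.00
  $1,788.80 + 20.6% × ($43,872.00 − $22,400.00) = $1,788.80 + 20.6% × $21,472.00 = $6,212.03
Health Levy: 4.9% × $44,560.00 = $2,183.44
Transit Levy: 2% × $44,560.00 = $891.20
Long-Term Care Levy: 5.6% × $44,560.00 = $2,495.36
Total withheld: $6,212.03 + $2,183.44 + $891.20 + $2,495.36 = $11,782.03
Net pay: $44,560.00 − $11,782.03 = $32,777.97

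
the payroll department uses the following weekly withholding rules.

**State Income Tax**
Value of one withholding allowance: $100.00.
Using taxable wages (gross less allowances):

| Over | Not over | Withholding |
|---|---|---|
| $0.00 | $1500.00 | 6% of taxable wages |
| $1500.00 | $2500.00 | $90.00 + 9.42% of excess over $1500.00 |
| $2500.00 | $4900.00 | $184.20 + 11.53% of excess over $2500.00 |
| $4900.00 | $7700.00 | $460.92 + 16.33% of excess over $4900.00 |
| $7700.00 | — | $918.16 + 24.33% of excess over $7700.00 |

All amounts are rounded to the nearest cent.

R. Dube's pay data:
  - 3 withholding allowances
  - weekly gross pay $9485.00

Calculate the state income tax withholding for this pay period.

$1279.46

State Income Tax: taxable = $9485.00 − 3×$100.00 = $9185.00
  $918.16 + 24.33% × ($9185.00 − $7700.00) = $918.16 + 24.33% × $1485.00 = $1279.46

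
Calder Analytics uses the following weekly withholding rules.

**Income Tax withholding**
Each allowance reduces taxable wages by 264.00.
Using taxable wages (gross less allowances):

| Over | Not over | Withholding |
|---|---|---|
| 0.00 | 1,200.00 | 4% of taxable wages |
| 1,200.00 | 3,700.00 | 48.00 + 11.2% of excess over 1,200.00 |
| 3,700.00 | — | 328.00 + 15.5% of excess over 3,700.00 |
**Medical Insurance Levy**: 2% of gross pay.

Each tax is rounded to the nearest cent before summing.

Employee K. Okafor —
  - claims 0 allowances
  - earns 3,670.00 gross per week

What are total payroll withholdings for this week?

Income Tax: taxable = 3,670.00
  48.00 + 11.2% × (3,670.00 − 1,200.00) = 48.00 + 11.2% × 2,470.00 = 324.64
Medical Insurance Levy: 2% × 3,670.00 = 73.40
Total: 324.64 + 73.40 = 398.04

398.04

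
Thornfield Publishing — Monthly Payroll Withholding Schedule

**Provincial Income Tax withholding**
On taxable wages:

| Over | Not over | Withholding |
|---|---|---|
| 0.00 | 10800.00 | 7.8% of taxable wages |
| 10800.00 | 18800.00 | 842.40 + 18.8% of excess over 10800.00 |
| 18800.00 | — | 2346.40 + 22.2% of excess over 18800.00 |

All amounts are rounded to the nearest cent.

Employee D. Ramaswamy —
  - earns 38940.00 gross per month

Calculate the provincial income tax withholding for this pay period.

Provincial Income Tax: taxable = 38940.00
  2346.40 + 22.2% × (38940.00 − 18800.00) = 2346.40 + 22.2% × 20140.00 = 6817.48

6817.48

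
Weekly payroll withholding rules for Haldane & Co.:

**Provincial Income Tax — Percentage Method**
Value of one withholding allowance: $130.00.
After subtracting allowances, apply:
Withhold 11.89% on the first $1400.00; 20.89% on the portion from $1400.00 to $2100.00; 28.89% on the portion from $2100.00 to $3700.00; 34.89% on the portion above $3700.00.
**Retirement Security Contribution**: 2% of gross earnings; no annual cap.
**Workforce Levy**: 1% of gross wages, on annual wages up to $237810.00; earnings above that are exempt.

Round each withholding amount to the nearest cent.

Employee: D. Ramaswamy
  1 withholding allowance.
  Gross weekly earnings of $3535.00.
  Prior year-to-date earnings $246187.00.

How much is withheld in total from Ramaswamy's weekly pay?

Provincial Income Tax: taxable = $3535.00 − 1×$130.00 = $3405.00
  $312.69 + 28.89% × ($3405.00 − $2100.00) = $312.69 + 28.89% × $1305.00 = $689.70
Retirement Security Contribution: 2% × $3535.00 = $70.70
Workforce Levy: YTD $246187.00 ≥ cap $237810.00 → $0.00
Total: $689.70 + $70.70 + $0.00 = $760.40

$760.40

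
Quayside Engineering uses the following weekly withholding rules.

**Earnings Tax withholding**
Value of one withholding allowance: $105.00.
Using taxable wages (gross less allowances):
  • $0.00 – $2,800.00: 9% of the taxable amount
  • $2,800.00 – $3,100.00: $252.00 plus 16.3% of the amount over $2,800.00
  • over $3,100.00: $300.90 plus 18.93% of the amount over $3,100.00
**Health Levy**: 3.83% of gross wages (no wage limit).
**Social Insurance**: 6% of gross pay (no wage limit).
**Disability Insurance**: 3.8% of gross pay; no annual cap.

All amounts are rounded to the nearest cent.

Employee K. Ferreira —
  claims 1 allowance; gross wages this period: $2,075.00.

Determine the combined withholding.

Earnings Tax: taxable = $2,075.00 − 1×$105.00 = $1,970.00
  9% × $1,970.00 = $177.30
Health Levy: 3.83% × $2,075.00 = $79.47
Social Insurance: 6% × $2,075.00 = $124.50
Disability Insurance: 3.8% × $2,075.00 = $78.85
Total: $177.30 + $79.47 + $124.50 + $78.85 = $460.12

$460.12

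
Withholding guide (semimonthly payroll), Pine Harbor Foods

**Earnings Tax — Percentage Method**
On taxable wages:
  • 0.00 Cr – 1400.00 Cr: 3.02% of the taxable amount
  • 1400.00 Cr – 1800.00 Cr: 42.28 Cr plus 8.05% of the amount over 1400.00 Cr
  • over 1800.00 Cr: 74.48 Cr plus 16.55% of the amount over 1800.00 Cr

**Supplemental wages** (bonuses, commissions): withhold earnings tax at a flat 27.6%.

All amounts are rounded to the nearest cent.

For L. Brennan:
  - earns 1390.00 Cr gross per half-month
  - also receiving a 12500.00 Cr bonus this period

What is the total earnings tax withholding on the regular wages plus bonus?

Earnings Tax: taxable = 1390.00 Cr
  3.02% × 1390.00 Cr = 41.98 Cr
Supplemental (27.6% flat on bonus): 27.6% × 12500.00 Cr = 3450.00 Cr
Total earnings tax: 41.98 Cr + 3450.00 Cr = 3491.98 Cr

3491.98 Cr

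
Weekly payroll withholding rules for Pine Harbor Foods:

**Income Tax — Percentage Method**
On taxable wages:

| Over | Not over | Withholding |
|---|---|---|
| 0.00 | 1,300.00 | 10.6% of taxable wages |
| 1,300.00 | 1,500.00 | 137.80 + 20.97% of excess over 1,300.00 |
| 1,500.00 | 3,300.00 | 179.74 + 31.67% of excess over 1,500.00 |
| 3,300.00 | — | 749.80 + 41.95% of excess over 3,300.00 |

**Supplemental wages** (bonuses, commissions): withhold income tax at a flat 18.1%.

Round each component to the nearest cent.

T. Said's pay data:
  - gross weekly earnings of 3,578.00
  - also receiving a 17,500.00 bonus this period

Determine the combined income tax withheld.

4,033.92

Income Tax: taxable = 3,578.00
  749.80 + 41.95% × (3,578.00 − 3,300.00) = 749.80 + 41.95% × 278.00 = 866.42
Supplemental (18.1% flat on bonus): 18.1% × 17,500.00 = 3,167.50
Total income tax: 866.42 + 3,167.50 = 4,033.92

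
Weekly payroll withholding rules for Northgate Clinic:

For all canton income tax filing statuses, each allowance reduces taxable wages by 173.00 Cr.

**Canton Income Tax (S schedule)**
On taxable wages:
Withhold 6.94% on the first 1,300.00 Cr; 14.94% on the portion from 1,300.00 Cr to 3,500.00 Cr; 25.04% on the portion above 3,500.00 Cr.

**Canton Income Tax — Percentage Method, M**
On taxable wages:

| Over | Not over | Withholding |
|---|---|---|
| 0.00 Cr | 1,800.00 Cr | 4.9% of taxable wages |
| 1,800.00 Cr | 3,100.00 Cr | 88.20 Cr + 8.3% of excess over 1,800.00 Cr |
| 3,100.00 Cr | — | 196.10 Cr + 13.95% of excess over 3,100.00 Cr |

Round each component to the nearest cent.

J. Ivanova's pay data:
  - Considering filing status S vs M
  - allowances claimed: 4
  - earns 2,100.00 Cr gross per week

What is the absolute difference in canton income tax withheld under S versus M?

37.37 Cr

Canton Income Tax (S): taxable = 2,100.00 Cr − 4×173.00 Cr = 1,408.00 Cr
  90.22 Cr + 14.94% × (1,408.00 Cr − 1,300.00 Cr) = 90.22 Cr + 14.94% × 108.00 Cr = 106.36 Cr
Canton Income Tax (M): taxable = 2,100.00 Cr − 4×173.00 Cr = 1,408.00 Cr
  4.9% × 1,408.00 Cr = 68.99 Cr
Difference: |106.36 Cr − 68.99 Cr| = 37.37 Cr (higher under S)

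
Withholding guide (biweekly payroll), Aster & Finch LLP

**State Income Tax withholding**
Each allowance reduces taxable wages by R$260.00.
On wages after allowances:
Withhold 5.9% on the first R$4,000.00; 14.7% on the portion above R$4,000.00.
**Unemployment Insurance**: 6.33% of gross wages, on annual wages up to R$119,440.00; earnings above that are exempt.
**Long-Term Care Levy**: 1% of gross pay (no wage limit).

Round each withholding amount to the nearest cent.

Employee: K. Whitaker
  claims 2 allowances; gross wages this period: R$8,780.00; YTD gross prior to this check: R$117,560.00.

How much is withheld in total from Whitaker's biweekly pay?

R$1,069.02

State Income Tax: taxable = R$8,780.00 − 2×R$260.00 = R$8,260.00
  R$236.00 + 14.7% × (R$8,260.00 − R$4,000.00) = R$236.00 + 14.7% × R$4,260.00 = R$862.22
Unemployment Insurance: cap R$119,440.00 − YTD R$117,560.00 = R$1,880.00 subject; 6.33% × R$1,880.00 = R$119.00
Long-Term Care Levy: 1% × R$8,780.00 = R$87.80
Total: R$862.22 + R$119.00 + R$87.80 = R$1,069.02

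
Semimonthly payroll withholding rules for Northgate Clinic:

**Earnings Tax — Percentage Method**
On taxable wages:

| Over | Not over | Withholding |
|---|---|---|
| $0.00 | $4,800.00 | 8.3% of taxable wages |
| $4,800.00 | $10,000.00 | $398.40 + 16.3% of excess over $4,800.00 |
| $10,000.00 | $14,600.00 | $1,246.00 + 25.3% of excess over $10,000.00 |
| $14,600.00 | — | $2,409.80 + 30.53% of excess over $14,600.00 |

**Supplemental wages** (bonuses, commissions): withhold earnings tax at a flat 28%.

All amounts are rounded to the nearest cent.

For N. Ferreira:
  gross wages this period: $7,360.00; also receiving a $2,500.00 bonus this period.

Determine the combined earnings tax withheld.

$1,515.68

Earnings Tax: taxable = $7,360.00
  $398.40 + 16.3% × ($7,360.00 − $4,800.00) = $398.40 + 16.3% × $2,560.00 = $815.68
Supplemental (28% flat on bonus): 28% × $2,500.00 = $700.00
Total earnings tax: $815.68 + $700.00 = $1,515.68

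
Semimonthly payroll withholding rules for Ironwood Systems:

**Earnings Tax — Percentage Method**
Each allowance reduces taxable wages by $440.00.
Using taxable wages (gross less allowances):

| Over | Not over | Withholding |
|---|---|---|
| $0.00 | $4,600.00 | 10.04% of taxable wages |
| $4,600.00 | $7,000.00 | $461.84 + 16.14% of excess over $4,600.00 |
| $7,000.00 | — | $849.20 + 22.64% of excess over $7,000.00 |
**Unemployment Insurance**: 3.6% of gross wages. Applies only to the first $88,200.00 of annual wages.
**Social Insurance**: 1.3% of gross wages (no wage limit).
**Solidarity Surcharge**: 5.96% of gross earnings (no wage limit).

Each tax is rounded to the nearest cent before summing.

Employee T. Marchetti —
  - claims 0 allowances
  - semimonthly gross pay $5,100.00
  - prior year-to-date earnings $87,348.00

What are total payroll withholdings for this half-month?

$943.47

Earnings Tax: taxable = $5,100.00
  $461.84 + 16.14% × ($5,100.00 − $4,600.00) = $461.84 + 16.14% × $500.00 = $542.54
Unemployment Insurance: cap $88,200.00 − YTD $87,348.00 = $852.00 subject; 3.6% × $852.00 = $30.67
Social Insurance: 1.3% × $5,100.00 = $66.30
Solidarity Surcharge: 5.96% × $5,100.00 = $303.96
Total: $542.54 + $30.67 + $66.30 + $303.96 = $943.47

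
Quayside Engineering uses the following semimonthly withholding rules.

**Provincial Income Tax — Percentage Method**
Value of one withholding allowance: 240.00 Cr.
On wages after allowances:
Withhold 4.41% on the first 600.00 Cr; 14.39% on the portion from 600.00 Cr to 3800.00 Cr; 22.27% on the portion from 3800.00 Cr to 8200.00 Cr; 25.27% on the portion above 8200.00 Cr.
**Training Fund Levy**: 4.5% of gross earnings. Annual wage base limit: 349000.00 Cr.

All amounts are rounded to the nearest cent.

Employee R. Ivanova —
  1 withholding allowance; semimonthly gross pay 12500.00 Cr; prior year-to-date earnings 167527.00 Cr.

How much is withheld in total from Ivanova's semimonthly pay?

Provincial Income Tax: taxable = 12500.00 Cr − 1×240.00 Cr = 12260.00 Cr
  1466.82 Cr + 25.27% × (12260.00 Cr − 8200.00 Cr) = 1466.82 Cr + 25.27% × 4060.00 Cr = 2492.78 Cr
Training Fund Levy: 4.5% × 12500.00 Cr = 562.50 Cr
Total: 2492.78 Cr + 562.50 Cr = 3055.28 Cr

3055.28 Cr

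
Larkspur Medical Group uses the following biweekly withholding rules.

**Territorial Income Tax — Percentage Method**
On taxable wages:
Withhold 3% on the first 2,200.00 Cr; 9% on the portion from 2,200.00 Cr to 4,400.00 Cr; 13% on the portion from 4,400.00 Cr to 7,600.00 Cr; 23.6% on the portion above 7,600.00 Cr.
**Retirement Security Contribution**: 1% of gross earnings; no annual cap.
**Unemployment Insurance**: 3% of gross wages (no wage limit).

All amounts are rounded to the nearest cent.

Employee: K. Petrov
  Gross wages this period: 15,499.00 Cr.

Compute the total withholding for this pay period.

Territorial Income Tax: taxable = 15,499.00 Cr
  680.00 Cr + 23.6% × (15,499.00 Cr − 7,600.00 Cr) = 680.00 Cr + 23.6% × 7,899.00 Cr = 2,544.16 Cr
Retirement Security Contribution: 1% × 15,499.00 Cr = 154.99 Cr
Unemployment Insurance: 3% × 15,499.00 Cr = 464.97 Cr
Total: 2,544.16 Cr + 154.99 Cr + 464.97 Cr = 3,164.12 Cr

3,164.12 Cr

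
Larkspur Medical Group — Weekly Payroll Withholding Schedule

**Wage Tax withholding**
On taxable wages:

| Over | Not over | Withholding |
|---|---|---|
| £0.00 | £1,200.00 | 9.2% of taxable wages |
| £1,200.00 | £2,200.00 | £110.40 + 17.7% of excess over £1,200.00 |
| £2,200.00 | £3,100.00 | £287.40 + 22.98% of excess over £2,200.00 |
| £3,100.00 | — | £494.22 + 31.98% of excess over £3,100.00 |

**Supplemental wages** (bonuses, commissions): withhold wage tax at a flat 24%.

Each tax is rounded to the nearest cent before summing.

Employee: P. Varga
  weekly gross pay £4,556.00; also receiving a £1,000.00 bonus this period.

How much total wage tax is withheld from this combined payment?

Wage Tax: taxable = £4,556.00
  £494.22 + 31.98% × (£4,556.00 − £3,100.00) = £494.22 + 31.98% × £1,456.00 = £959.85
Supplemental (24% flat on bonus): 24% × £1,000.00 = £240.00
Total wage tax: £959.85 + £240.00 = £1,199.85

£1,199.85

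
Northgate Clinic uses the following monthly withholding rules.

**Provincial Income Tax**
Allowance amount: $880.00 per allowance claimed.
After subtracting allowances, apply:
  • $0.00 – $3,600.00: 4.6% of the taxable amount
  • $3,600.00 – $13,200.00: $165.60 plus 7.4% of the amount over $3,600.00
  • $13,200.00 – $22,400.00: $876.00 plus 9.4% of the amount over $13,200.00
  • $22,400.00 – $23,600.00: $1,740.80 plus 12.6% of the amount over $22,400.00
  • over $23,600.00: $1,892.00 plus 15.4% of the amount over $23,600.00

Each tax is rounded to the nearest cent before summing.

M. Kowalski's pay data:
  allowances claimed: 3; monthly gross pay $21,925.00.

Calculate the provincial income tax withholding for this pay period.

Provincial Income Tax: taxable = $21,925.00 − 3×$880.00 = $19,285.00
  $876.00 + 9.4% × ($19,285.00 − $13,200.00) = $876.00 + 9.4% × $6,085.00 = $1,447.99

$1,447.99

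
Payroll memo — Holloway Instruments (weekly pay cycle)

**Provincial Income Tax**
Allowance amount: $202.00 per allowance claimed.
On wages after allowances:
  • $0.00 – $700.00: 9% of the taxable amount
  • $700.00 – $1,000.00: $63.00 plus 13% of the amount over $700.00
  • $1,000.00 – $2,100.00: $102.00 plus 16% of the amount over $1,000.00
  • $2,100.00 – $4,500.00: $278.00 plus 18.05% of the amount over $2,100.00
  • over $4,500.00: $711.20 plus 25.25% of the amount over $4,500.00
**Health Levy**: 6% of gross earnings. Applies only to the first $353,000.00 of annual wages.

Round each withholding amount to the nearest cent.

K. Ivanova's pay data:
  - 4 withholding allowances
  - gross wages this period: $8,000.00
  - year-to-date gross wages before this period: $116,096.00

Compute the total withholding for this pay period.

$1,870.93

Provincial Income Tax: taxable = $8,000.00 − 4×$202.00 = $7,192.00
  $711.20 + 25.25% × ($7,192.00 − $4,500.00) = $711.20 + 25.25% × $2,692.00 = $1,390.93
Health Levy: 6% × $8,000.00 = $480.00
Total: $1,390.93 + $480.00 = $1,870.93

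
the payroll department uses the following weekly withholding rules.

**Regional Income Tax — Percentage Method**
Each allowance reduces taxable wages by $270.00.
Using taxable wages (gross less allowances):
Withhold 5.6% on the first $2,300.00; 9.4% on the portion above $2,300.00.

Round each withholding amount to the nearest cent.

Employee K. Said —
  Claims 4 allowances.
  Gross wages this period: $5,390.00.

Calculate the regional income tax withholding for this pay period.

$317.74

Regional Income Tax: taxable = $5,390.00 − 4×$270.00 = $4,310.00
  $128.80 + 9.4% × ($4,310.00 − $2,300.00) = $128.80 + 9.4% × $2,010.00 = $317.74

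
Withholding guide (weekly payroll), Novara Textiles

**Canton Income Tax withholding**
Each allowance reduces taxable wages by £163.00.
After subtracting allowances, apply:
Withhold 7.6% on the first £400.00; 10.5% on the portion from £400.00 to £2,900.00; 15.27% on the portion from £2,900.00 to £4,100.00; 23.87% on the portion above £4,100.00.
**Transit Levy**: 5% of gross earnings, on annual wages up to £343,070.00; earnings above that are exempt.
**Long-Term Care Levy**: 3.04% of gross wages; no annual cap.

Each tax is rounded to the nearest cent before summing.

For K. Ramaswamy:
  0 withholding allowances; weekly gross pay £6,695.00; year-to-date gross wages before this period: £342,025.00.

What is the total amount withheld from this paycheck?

£1,351.35

Canton Income Tax: taxable = £6,695.00
  £476.14 + 23.87% × (£6,695.00 − £4,100.00) = £476.14 + 23.87% × £2,595.00 = £1,095.57
Transit Levy: cap £343,070.00 − YTD £342,025.00 = £1,045.00 subject; 5% × £1,045.00 = £52.25
Long-Term Care Levy: 3.04% × £6,695.00 = £203.53
Total: £1,095.57 + £52.25 + £203.53 = £1,351.35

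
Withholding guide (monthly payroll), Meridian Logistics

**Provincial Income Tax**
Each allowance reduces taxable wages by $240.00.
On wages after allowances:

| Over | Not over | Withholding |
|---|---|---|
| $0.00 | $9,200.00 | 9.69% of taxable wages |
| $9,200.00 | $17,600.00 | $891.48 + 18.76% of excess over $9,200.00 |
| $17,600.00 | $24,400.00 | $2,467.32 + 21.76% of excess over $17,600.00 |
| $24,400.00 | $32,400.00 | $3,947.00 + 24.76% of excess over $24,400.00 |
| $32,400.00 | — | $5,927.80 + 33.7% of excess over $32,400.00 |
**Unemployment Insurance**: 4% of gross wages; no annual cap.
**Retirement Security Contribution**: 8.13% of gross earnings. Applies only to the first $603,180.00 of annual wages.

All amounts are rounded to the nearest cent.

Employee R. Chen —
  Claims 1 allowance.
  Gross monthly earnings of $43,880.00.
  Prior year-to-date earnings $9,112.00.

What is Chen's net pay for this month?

Provincial Income Tax: taxable = $43,880.00 − 1×$240.00 = $43,640.00
  $5,927.80 + 33.7% × ($43,640.00 − $32,400.00) = $5,927.80 + 33.7% × $11,240.00 = $9,715.68
Unemployment Insurance: 4% × $43,880.00 = $1,755.20
Retirement Security Contribution: 8.13% × $43,880.00 = $3,567.44
Total withheld: $9,715.68 + $1,755.20 + $3,567.44 = $15,038.32
Net pay: $43,880.00 − $15,038.32 = $28,841.68

$28,841.68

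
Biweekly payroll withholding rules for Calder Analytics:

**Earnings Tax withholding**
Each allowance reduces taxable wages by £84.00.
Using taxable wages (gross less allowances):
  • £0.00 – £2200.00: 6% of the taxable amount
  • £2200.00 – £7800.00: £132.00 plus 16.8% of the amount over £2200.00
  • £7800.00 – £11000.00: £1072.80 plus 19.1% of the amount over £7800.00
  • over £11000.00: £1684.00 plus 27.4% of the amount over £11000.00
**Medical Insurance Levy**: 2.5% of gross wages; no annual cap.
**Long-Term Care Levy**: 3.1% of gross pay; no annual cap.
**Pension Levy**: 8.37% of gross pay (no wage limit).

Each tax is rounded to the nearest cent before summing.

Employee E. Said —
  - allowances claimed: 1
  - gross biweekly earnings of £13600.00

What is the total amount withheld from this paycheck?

£4273.30

Earnings Tax: taxable = £13600.00 − 1×£84.00 = £13516.00
  £1684.00 + 27.4% × (£13516.00 − £11000.00) = £1684.00 + 27.4% × £2516.00 = £2373.38
Medical Insurance Levy: 2.5% × £13600.00 = £340.00
Long-Term Care Levy: 3.1% × £13600.00 = £421.60
Pension Levy: 8.37% × £13600.00 = £1138.32
Total: £2373.38 + £340.00 + £421.60 + £1138.32 = £4273.30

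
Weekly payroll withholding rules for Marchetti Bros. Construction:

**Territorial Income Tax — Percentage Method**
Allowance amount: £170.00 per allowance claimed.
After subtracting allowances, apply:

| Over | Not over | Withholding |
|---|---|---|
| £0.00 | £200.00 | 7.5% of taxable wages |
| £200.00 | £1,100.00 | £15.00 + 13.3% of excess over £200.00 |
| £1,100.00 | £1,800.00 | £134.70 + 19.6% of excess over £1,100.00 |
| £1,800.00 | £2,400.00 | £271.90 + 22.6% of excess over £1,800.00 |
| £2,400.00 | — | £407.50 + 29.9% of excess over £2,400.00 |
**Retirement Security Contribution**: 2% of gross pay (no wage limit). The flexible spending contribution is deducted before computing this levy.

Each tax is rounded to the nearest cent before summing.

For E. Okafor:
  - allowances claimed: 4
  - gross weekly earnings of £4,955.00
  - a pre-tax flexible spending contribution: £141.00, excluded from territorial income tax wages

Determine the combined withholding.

£1,022.25

Territorial Income Tax: taxable = £4,955.00 − £141.00 − 4×£170.00 = £4,134.00
  £407.50 + 29.9% × (£4,134.00 − £2,400.00) = £407.50 + 29.9% × £1,734.00 = £925.97
Retirement Security Contribution: 2% × £4,814.00 = £96.28
Total: £925.97 + £96.28 = £1,022.25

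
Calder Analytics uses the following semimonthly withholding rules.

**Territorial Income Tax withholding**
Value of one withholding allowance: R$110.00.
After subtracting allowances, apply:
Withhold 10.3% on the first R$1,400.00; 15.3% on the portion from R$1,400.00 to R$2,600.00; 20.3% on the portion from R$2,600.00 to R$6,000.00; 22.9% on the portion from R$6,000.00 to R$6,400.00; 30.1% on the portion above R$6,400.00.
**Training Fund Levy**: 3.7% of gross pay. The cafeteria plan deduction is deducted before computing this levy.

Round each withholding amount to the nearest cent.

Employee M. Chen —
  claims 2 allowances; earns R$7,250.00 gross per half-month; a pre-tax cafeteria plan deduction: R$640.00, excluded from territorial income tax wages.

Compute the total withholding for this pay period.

Territorial Income Tax: taxable = R$7,250.00 − R$640.00 − 2×R$110.00 = R$6,390.00
  R$1,018.00 + 22.9% × (R$6,390.00 − R$6,000.00) = R$1,018.00 + 22.9% × R$390.00 = R$1,107.31
Training Fund Levy: 3.7% × R$6,610.00 = R$244.57
Total: R$1,107.31 + R$244.57 = R$1,351.88

R$1,351.88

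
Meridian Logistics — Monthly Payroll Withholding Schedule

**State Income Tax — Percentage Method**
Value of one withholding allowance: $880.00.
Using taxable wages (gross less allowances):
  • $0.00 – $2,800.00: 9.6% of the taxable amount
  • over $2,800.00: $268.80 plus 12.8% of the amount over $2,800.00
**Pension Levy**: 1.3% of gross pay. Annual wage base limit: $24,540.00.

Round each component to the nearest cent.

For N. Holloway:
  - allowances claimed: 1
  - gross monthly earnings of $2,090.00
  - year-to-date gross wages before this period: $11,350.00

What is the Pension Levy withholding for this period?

Pension Levy: 1.3% × $2,090.00 = $27.17

$27.17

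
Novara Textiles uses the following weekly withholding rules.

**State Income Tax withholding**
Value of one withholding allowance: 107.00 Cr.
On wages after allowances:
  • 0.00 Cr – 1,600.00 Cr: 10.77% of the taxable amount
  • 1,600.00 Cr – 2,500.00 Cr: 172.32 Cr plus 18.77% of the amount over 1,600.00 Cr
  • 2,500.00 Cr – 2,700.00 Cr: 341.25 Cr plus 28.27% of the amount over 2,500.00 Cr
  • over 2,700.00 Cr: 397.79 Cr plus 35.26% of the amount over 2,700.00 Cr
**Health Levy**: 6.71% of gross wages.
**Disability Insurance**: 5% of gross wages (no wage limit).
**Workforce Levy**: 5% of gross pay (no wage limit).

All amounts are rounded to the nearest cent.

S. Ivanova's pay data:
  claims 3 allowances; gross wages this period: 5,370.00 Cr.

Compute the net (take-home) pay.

State Income Tax: taxable = 5,370.00 Cr − 3×107.00 Cr = 5,049.00 Cr
  397.79 Cr + 35.26% × (5,049.00 Cr − 2,700.00 Cr) = 397.79 Cr + 35.26% × 2,349.00 Cr = 1,226.05 Cr
Health Levy: 6.71% × 5,370.00 Cr = 360.33 Cr
Disability Insurance: 5% × 5,370.00 Cr = 268.50 Cr
Workforce Levy: 5% × 5,370.00 Cr = 268.50 Cr
Total withheld: 1,226.05 Cr + 360.33 Cr + 268.50 Cr + 268.50 Cr = 2,123.38 Cr
Net pay: 5,370.00 Cr − 2,123.38 Cr = 3,246.62 Cr

3,246.62 Cr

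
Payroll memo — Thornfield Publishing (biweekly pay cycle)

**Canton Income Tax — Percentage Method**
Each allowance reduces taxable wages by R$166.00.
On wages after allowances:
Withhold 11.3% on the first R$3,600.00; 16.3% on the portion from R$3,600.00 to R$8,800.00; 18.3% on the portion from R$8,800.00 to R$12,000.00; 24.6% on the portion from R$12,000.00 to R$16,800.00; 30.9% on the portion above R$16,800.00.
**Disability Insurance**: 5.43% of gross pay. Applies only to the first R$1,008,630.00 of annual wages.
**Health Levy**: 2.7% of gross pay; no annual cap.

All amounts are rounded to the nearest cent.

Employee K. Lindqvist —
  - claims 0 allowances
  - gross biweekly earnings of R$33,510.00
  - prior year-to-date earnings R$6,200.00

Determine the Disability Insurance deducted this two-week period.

Disability Insurance: 5.43% × R$33,510.00 = R$1,819.59

R$1,819.59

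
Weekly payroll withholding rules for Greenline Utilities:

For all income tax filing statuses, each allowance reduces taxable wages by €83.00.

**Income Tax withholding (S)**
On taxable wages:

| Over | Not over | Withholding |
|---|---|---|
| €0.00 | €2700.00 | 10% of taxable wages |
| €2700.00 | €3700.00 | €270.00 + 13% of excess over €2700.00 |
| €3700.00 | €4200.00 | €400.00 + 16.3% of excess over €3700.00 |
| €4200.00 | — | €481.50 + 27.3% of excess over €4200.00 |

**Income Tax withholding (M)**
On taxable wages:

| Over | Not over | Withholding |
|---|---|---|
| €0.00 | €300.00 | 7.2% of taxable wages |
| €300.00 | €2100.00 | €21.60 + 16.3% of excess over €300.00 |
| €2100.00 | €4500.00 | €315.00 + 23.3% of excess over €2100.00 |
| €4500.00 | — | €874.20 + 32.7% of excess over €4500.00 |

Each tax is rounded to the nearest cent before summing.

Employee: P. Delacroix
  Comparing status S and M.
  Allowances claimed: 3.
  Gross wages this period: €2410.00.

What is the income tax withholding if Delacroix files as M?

€329.21

Income Tax (M): taxable = €2410.00 − 3×€83.00 = €2161.00
  €315.00 + 23.3% × (€2161.00 − €2100.00) = €315.00 + 23.3% × €61.00 = €329.21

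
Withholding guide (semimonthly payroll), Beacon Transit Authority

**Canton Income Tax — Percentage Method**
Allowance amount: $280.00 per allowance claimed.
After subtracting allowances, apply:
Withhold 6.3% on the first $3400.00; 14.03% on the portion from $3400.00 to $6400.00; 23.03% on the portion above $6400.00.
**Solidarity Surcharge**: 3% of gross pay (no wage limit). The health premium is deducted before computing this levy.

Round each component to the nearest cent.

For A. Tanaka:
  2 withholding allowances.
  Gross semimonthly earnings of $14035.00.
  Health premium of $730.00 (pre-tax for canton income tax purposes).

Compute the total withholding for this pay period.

Canton Income Tax: taxable = $14035.00 − $730.00 − 2×$280.00 = $12745.00
  $635.10 + 23.03% × ($12745.00 − $6400.00) = $635.10 + 23.03% × $6345.00 = $2096.35
Solidarity Surcharge: 3% × $13305.00 = $399.15
Total: $2096.35 + $399.15 = $2495.50

$2495.50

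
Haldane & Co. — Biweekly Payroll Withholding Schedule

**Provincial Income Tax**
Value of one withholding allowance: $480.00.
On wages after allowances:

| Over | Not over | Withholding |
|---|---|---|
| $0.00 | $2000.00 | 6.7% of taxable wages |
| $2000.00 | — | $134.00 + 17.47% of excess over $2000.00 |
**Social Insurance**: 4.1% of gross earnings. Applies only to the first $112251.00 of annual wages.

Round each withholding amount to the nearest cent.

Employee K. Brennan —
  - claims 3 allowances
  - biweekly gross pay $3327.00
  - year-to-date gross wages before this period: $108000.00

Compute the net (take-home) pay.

$3064.16

Provincial Income Tax: taxable = $3327.00 − 3×$480.00 = $1887.00
  6.7% × $1887.00 = $126.43
Social Insurance: 4.1% × $3327.00 = $136.41
Total withheld: $126.43 + $136.41 = $262.84
Net pay: $3327.00 − $262.84 = $3064.16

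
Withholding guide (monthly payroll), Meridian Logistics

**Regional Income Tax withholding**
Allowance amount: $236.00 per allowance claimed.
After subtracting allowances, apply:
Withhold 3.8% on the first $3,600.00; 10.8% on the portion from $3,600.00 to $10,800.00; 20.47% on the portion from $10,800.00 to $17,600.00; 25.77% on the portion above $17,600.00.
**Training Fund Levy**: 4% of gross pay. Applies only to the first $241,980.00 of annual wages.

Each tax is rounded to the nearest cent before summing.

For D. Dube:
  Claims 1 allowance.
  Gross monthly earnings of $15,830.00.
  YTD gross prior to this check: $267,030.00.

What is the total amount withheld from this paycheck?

Regional Income Tax: taxable = $15,830.00 − 1×$236.00 = $15,594.00
  $914.40 + 20.47% × ($15,594.00 − $10,800.00) = $914.40 + 20.47% × $4,794.00 = $1,895.73
Training Fund Levy: YTD $267,030.00 ≥ cap $241,980.00 → $0.00
Total: $1,895.73 + $0.00 = $1,895.73

$1,895.73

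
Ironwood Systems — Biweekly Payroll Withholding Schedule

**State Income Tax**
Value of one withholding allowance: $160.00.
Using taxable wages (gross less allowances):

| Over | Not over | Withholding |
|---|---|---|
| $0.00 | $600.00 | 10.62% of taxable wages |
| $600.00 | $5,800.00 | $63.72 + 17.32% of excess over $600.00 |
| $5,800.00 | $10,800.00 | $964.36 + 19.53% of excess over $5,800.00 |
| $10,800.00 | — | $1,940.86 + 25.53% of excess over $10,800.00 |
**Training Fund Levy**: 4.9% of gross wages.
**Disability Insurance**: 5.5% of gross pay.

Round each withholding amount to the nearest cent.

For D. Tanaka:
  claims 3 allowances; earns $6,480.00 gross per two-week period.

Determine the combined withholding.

State Income Tax: taxable = $6,480.00 − 3×$160.00 = $6,000.00
  $964.36 + 19.53% × ($6,000.00 − $5,800.00) = $964.36 + 19.53% × $200.00 = $1,003.42
Training Fund Levy: 4.9% × $6,480.00 = $317.52
Disability Insurance: 5.5% × $6,480.00 = $356.40
Total: $1,003.42 + $317.52 + $356.40 = $1,677.34

$1,677.34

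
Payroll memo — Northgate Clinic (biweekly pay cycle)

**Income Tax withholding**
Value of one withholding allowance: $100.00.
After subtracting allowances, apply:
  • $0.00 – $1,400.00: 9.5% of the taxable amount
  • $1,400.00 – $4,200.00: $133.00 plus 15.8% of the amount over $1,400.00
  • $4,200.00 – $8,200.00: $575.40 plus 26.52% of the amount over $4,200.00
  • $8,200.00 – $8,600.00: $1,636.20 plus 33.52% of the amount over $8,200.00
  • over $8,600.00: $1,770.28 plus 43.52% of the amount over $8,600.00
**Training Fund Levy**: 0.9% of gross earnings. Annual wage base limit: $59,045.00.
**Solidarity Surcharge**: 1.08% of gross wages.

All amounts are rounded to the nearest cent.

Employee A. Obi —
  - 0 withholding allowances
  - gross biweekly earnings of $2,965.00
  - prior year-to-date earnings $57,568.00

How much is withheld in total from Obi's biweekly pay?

Income Tax: taxable = $2,965.00
  $133.00 + 15.8% × ($2,965.00 − $1,400.00) = $133.00 + 15.8% × $1,565.00 = $380.27
Training Fund Levy: cap $59,045.00 − YTD $57,568.00 = $1,477.00 subject; 0.9% × $1,477.00 = $13.29
Solidarity Surcharge: 1.08% × $2,965.00 = $32.02
Total: $380.27 + $13.29 + $32.02 = $425.58

$425.58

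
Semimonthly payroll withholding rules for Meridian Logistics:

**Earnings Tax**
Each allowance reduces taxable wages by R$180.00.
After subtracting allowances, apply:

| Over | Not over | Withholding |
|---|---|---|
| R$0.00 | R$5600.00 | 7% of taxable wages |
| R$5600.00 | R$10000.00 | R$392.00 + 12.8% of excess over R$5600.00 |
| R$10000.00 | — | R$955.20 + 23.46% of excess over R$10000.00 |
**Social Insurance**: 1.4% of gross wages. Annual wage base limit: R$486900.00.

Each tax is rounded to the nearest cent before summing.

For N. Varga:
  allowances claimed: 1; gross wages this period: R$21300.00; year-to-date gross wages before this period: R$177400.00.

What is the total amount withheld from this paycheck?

Earnings Tax: taxable = R$21300.00 − 1×R$180.00 = R$21120.00
  R$955.20 + 23.46% × (R$21120.00 − R$10000.00) = R$955.20 + 23.46% × R$11120.00 = R$3563.95
Social Insurance: 1.4% × R$21300.00 = R$298.20
Total: R$3563.95 + R$298.20 = R$3862.15

R$3862.15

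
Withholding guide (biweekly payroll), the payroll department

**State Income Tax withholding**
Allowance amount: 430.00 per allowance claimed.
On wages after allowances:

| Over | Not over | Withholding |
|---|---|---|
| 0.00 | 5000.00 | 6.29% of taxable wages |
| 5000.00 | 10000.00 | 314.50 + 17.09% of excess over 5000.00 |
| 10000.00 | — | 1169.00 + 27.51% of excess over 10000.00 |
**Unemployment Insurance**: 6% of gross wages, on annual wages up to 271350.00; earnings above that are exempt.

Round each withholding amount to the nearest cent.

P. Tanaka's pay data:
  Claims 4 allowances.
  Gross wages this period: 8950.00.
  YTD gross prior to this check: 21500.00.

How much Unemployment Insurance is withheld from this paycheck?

Unemployment Insurance: 6% × 8950.00 = 537.00

537.00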